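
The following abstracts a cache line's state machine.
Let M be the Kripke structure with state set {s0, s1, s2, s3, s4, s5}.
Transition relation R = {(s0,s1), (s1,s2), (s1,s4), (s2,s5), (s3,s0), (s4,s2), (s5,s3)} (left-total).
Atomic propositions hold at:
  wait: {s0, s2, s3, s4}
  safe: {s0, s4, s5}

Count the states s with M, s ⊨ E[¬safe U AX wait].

Sat(¬safe) = {s1, s2, s3}
Sat(AX wait) = {s : every successor in {s0, s2, s3, s4}} = {s1, s3, s4, s5}
E[¬safe U AX wait]: least fixpoint, start Z0 = Sat(AX wait) = {s1, s3, s4, s5}, add states in Sat(¬safe) with some successor in Z. Z1 = {s1, s2, s3, s4, s5}; fixed.
Sat(E[¬safe U AX wait]) = {s1, s2, s3, s4, s5}
|Sat(E[¬safe U AX wait])| = |{s1, s2, s3, s4, s5}| = 5.

5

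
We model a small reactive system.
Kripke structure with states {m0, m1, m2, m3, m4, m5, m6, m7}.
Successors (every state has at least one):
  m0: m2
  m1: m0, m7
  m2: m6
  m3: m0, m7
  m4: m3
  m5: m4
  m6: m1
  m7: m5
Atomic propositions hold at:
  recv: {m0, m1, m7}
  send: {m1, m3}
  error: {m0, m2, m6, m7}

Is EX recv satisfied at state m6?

Yes

Sat(EX recv) = {s : some successor in {m0, m1, m7}} = {m1, m3, m6}
m6 ∈ Sat(EX recv) = {m1, m3, m6}, so the formula holds at m6.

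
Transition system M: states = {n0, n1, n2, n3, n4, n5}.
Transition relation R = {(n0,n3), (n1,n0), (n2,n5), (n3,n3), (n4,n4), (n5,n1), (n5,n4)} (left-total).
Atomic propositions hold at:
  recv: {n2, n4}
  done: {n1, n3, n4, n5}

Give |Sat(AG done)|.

2

AG done: greatest fixpoint, start Z0 = {n1, n3, n4, n5}, keep only states in Sat with every successor in Z. Z1 = {n3, n4, n5}; Z2 = {n3, n4}; fixed.
Sat(AG done) = {n3, n4}
|Sat(AG done)| = |{n3, n4}| = 2.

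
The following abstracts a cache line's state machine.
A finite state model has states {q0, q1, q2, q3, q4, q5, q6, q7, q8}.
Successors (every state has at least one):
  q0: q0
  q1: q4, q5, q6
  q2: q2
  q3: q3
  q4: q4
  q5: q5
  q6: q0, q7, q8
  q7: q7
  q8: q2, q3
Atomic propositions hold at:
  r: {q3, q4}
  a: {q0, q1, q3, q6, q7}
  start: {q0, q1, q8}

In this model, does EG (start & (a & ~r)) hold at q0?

Yes

Sat(~r) = {q0, q1, q2, q5, q6, q7, q8}
Sat(a & ~r) = {q0, q1, q6, q7}
Sat(start & (a & ~r)) = {q0, q1}
EG (start & (a & ~r)): greatest fixpoint, start Z0 = {q0, q1}, keep only states in Sat with some successor in Z. Z1 = {q0}; fixed.
Sat(EG (start & (a & ~r))) = {q0}
q0 ∈ Sat(EG (start & (a & ~r))) = {q0}, so the formula holds at q0.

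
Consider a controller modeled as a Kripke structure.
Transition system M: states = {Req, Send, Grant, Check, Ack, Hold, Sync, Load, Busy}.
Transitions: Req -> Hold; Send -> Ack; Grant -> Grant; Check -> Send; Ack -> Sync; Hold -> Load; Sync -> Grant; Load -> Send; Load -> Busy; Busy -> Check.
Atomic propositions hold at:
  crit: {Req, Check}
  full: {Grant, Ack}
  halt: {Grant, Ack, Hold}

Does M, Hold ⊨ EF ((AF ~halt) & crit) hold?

Yes

Sat(~halt) = {Req, Send, Check, Sync, Load, Busy}
AF ~halt: least fixpoint, start Z0 = {Req, Send, Check, Sync, Load, Busy}, add states with every successor in Z. Z1 = {Req, Send, Check, Ack, Hold, Sync, Load, Busy}; fixed.
Sat(AF ~halt) = {Req, Send, Check, Ack, Hold, Sync, Load, Busy}
Sat((AF ~halt) & crit) = {Req, Check}
EF ((AF ~halt) & crit): least fixpoint, start Z0 = {Req, Check}, add states with some successor in Z. Z1 = {Req, Check, Busy}; Z2 = {Req, Check, Load, Busy}; Z3 = {Req, Check, Hold, Load, Busy}; fixed.
Sat(EF ((AF ~halt) & crit)) = {Req, Check, Hold, Load, Busy}
Hold ∈ Sat(EF ((AF ~halt) & crit)) = {Req, Check, Hold, Load, Busy}, so the formula holds at Hold.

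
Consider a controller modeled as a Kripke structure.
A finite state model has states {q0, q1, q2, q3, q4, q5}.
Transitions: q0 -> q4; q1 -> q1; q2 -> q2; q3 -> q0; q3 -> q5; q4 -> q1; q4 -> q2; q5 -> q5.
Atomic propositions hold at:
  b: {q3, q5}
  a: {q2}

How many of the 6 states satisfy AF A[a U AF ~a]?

5

Sat(~a) = {q0, q1, q3, q4, q5}
AF ~a: least fixpoint, start Z0 = {q0, q1, q3, q4, q5}, add states with every successor in Z. Already a fixed point.
Sat(AF ~a) = {q0, q1, q3, q4, q5}
A[a U AF ~a]: least fixpoint, start Z0 = Sat(AF ~a) = {q0, q1, q3, q4, q5}, add states in Sat(a) with every successor in Z. Already a fixed point.
Sat(A[a U AF ~a]) = {q0, q1, q3, q4, q5}
AF A[a U AF ~a]: least fixpoint, start Z0 = {q0, q1, q3, q4, q5}, add states with every successor in Z. Already a fixed point.
Sat(AF A[a U AF ~a]) = {q0, q1, q3, q4, q5}
|Sat(AF A[a U AF ~a])| = |{q0, q1, q3, q4, q5}| = 5.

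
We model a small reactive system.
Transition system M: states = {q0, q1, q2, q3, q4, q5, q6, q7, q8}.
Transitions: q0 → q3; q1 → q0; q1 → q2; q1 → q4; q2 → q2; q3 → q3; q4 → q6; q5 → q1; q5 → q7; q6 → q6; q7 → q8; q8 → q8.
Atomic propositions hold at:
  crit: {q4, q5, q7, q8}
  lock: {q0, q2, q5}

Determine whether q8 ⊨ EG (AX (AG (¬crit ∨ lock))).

No

Sat(¬crit) = {q0, q1, q2, q3, q6}
Sat(¬crit ∨ lock) = {q0, q1, q2, q3, q5, q6}
AG (¬crit ∨ lock): greatest fixpoint, start Z0 = {q0, q1, q2, q3, q5, q6}, keep only states in Sat with every successor in Z. Z1 = {q0, q2, q3, q6}; fixed.
Sat(AG (¬crit ∨ lock)) = {q0, q2, q3, q6}
Sat(AX (AG (¬crit ∨ lock))) = {s : every successor in {q0, q2, q3, q6}} = {q0, q2, q3, q4, q6}
EG (AX (AG (¬crit ∨ lock))): greatest fixpoint, start Z0 = {q0, q2, q3, q4, q6}, keep only states in Sat with some successor in Z. Already a fixed point.
Sat(EG (AX (AG (¬crit ∨ lock)))) = {q0, q2, q3, q4, q6}
q8 ∉ Sat(EG (AX (AG (¬crit ∨ lock)))) = {q0, q2, q3, q4, q6}, so the formula does not hold at q8.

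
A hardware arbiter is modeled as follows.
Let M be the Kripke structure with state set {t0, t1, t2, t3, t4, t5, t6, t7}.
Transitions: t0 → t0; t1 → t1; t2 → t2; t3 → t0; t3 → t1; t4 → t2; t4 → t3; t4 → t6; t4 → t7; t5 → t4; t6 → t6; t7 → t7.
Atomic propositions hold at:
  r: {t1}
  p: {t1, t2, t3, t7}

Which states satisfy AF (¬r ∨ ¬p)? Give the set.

{t0, t2, t3, t4, t5, t6, t7}

Sat(¬r) = {t0, t2, t3, t4, t5, t6, t7}
Sat(¬p) = {t0, t4, t5, t6}
Sat(¬r ∨ ¬p) = {t0, t2, t3, t4, t5, t6, t7}
AF (¬r ∨ ¬p): least fixpoint, start Z0 = {t0, t2, t3, t4, t5, t6, t7}, add states with every successor in Z. Already a fixed point.
Sat(AF (¬r ∨ ¬p)) = {t0, t2, t3, t4, t5, t6, t7}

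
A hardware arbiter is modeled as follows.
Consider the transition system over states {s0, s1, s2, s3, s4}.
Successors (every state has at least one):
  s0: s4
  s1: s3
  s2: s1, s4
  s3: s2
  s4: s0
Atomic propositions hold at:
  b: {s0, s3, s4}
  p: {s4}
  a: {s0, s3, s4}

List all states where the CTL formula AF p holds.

{s0, s4}

AF p: least fixpoint, start Z0 = {s4}, add states with every successor in Z. Z1 = {s0, s4}; fixed.
Sat(AF p) = {s0, s4}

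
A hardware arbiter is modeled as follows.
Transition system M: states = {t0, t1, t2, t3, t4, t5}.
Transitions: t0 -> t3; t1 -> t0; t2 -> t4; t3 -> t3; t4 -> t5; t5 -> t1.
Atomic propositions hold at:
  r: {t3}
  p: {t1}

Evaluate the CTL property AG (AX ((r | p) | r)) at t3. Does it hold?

Yes

Sat(r | p) = {t1, t3}
Sat((r | p) | r) = {t1, t3}
Sat(AX ((r | p) | r)) = {s : every successor in {t1, t3}} = {t0, t3, t5}
AG (AX ((r | p) | r)): greatest fixpoint, start Z0 = {t0, t3, t5}, keep only states in Sat with every successor in Z. Z1 = {t0, t3}; fixed.
Sat(AG (AX ((r | p) | r))) = {t0, t3}
t3 ∈ Sat(AG (AX ((r | p) | r))) = {t0, t3}, so the formula holds at t3.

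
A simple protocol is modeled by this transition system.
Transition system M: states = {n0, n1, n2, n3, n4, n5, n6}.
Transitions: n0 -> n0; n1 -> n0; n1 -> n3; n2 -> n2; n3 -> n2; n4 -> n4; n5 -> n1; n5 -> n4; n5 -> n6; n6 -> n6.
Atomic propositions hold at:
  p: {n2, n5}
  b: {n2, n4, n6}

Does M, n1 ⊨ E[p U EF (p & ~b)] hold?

No

Sat(~b) = {n0, n1, n3, n5}
Sat(p & ~b) = {n5}
EF (p & ~b): least fixpoint, start Z0 = {n5}, add states with some successor in Z. Already a fixed point.
Sat(EF (p & ~b)) = {n5}
E[p U EF (p & ~b)]: least fixpoint, start Z0 = Sat(EF (p & ~b)) = {n5}, add states in Sat(p) with some successor in Z. Already a fixed point.
Sat(E[p U EF (p & ~b)]) = {n5}
n1 ∉ Sat(E[p U EF (p & ~b)]) = {n5}, so the formula does not hold at n1.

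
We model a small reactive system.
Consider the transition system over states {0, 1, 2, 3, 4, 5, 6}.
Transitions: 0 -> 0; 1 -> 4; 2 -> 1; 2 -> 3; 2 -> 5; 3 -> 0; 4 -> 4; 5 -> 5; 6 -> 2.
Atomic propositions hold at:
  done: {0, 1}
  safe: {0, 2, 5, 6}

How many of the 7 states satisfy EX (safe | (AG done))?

AG done: greatest fixpoint, start Z0 = {0, 1}, keep only states in Sat with every successor in Z. Z1 = {0}; fixed.
Sat(AG done) = {0}
Sat(safe | (AG done)) = {0, 2, 5, 6}
Sat(EX (safe | (AG done))) = {s : some successor in {0, 2, 5, 6}} = {0, 2, 3, 5, 6}
|Sat(EX (safe | (AG done)))| = |{0, 2, 3, 5, 6}| = 5.

5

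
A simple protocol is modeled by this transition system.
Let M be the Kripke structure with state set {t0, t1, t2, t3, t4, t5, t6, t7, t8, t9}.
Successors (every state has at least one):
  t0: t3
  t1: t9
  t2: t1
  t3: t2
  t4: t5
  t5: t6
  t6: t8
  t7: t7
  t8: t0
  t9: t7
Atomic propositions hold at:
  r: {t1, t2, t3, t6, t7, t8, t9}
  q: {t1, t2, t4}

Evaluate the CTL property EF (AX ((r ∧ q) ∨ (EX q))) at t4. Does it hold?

Sat(r ∧ q) = {t1, t2}
Sat(EX q) = {s : some successor in {t1, t2, t4}} = {t2, t3}
Sat((r ∧ q) ∨ (EX q)) = {t1, t2, t3}
Sat(AX ((r ∧ q) ∨ (EX q))) = {s : every successor in {t1, t2, t3}} = {t0, t2, t3}
EF (AX ((r ∧ q) ∨ (EX q))): least fixpoint, start Z0 = {t0, t2, t3}, add states with some successor in Z. Z1 = {t0, t2, t3, t8}; Z2 = {t0, t2, t3, t6, t8}; Z3 = {t0, t2, t3, t5, t6, t8}; Z4 = {t0, t2, t3, t4, t5, t6, t8}; fixed.
Sat(EF (AX ((r ∧ q) ∨ (EX q)))) = {t0, t2, t3, t4, t5, t6, t8}
t4 ∈ Sat(EF (AX ((r ∧ q) ∨ (EX q)))) = {t0, t2, t3, t4, t5, t6, t8}, so the formula holds at t4.

Yes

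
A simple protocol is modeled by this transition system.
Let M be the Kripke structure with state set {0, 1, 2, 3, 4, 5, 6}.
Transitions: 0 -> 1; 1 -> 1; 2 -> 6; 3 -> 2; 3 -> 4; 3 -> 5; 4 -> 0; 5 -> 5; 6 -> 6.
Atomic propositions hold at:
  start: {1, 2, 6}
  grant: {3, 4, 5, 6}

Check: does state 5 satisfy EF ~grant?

Sat(~grant) = {0, 1, 2}
EF ~grant: least fixpoint, start Z0 = {0, 1, 2}, add states with some successor in Z. Z1 = {0, 1, 2, 3, 4}; fixed.
Sat(EF ~grant) = {0, 1, 2, 3, 4}
5 ∉ Sat(EF ~grant) = {0, 1, 2, 3, 4}, so the formula does not hold at 5.

No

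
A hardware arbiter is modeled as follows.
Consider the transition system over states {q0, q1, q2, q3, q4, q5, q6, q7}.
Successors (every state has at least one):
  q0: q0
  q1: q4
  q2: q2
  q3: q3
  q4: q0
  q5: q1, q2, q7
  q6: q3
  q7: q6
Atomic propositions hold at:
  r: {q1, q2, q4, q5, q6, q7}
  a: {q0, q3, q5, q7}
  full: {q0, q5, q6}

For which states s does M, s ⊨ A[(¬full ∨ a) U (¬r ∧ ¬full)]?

{q3}

Sat(¬full) = {q1, q2, q3, q4, q7}
Sat(¬full ∨ a) = {q0, q1, q2, q3, q4, q5, q7}
Sat(¬r) = {q0, q3}
Sat(¬r ∧ ¬full) = {q3}
A[(¬full ∨ a) U (¬r ∧ ¬full)]: least fixpoint, start Z0 = Sat((¬r ∧ ¬full)) = {q3}, add states in Sat(¬full ∨ a) with every successor in Z. Already a fixed point.
Sat(A[(¬full ∨ a) U (¬r ∧ ¬full)]) = {q3}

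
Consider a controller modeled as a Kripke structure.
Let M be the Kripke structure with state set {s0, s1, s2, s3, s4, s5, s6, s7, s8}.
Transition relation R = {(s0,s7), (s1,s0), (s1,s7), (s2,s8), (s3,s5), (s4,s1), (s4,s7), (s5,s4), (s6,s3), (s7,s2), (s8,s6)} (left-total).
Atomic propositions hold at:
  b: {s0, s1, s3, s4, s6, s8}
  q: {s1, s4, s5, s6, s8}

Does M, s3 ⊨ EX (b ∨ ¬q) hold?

Sat(¬q) = {s0, s2, s3, s7}
Sat(b ∨ ¬q) = {s0, s1, s2, s3, s4, s6, s7, s8}
Sat(EX (b ∨ ¬q)) = {s : some successor in {s0, s1, s2, s3, s4, s6, s7, s8}} = {s0, s1, s2, s4, s5, s6, s7, s8}
s3 ∉ Sat(EX (b ∨ ¬q)) = {s0, s1, s2, s4, s5, s6, s7, s8}, so the formula does not hold at s3.

No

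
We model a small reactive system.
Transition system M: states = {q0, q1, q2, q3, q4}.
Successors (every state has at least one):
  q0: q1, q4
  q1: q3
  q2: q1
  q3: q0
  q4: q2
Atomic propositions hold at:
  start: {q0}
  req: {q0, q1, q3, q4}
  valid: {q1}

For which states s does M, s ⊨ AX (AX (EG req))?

{q1, q2, q4}

EG req: greatest fixpoint, start Z0 = {q0, q1, q3, q4}, keep only states in Sat with some successor in Z. Z1 = {q0, q1, q3}; fixed.
Sat(EG req) = {q0, q1, q3}
Sat(AX (EG req)) = {s : every successor in {q0, q1, q3}} = {q1, q2, q3}
Sat(AX (AX (EG req))) = {s : every successor in {q1, q2, q3}} = {q1, q2, q4}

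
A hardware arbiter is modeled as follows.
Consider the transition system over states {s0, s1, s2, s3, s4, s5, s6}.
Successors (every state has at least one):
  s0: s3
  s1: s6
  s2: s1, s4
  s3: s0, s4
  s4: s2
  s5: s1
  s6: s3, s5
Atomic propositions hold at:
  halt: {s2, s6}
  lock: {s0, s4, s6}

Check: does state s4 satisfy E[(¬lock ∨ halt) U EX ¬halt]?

No

Sat(¬lock) = {s1, s2, s3, s5}
Sat(¬lock ∨ halt) = {s1, s2, s3, s5, s6}
Sat(¬halt) = {s0, s1, s3, s4, s5}
Sat(EX ¬halt) = {s : some successor in {s0, s1, s3, s4, s5}} = {s0, s2, s3, s5, s6}
E[(¬lock ∨ halt) U EX ¬halt]: least fixpoint, start Z0 = Sat(EX ¬halt) = {s0, s2, s3, s5, s6}, add states in Sat(¬lock ∨ halt) with some successor in Z. Z1 = {s0, s1, s2, s3, s5, s6}; fixed.
Sat(E[(¬lock ∨ halt) U EX ¬halt]) = {s0, s1, s2, s3, s5, s6}
s4 ∉ Sat(E[(¬lock ∨ halt) U EX ¬halt]) = {s0, s1, s2, s3, s5, s6}, so the formula does not hold at s4.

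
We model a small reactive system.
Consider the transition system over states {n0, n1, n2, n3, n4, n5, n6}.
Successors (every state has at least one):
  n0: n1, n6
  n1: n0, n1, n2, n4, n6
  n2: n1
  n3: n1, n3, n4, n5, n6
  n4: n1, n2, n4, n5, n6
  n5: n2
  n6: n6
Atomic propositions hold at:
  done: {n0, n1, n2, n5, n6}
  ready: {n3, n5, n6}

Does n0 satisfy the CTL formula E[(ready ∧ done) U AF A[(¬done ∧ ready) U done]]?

Yes

Sat(ready ∧ done) = {n5, n6}
Sat(¬done) = {n3, n4}
Sat(¬done ∧ ready) = {n3}
A[(¬done ∧ ready) U done]: least fixpoint, start Z0 = Sat(done) = {n0, n1, n2, n5, n6}, add states in Sat(¬done ∧ ready) with every successor in Z. Already a fixed point.
Sat(A[(¬done ∧ ready) U done]) = {n0, n1, n2, n5, n6}
AF A[(¬done ∧ ready) U done]: least fixpoint, start Z0 = {n0, n1, n2, n5, n6}, add states with every successor in Z. Already a fixed point.
Sat(AF A[(¬done ∧ ready) U done]) = {n0, n1, n2, n5, n6}
E[(ready ∧ done) U AF A[(¬done ∧ ready) U done]]: least fixpoint, start Z0 = Sat(AF A[(¬done ∧ ready) U done]) = {n0, n1, n2, n5, n6}, add states in Sat(ready ∧ done) with some successor in Z. Already a fixed point.
Sat(E[(ready ∧ done) U AF A[(¬done ∧ ready) U done]]) = {n0, n1, n2, n5, n6}
n0 ∈ Sat(E[(ready ∧ done) U AF A[(¬done ∧ ready) U done]]) = {n0, n1, n2, n5, n6}, so the formula holds at n0.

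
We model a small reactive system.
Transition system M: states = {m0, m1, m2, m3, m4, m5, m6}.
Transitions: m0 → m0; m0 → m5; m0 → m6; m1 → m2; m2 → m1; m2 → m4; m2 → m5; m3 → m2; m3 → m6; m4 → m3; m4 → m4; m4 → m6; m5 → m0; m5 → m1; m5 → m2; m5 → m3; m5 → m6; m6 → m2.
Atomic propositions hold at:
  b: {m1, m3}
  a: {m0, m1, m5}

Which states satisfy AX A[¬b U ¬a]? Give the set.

Sat(¬b) = {m0, m2, m4, m5, m6}
Sat(¬a) = {m2, m3, m4, m6}
A[¬b U ¬a]: least fixpoint, start Z0 = Sat(¬a) = {m2, m3, m4, m6}, add states in Sat(¬b) with every successor in Z. Already a fixed point.
Sat(A[¬b U ¬a]) = {m2, m3, m4, m6}
Sat(AX A[¬b U ¬a]) = {s : every successor in {m2, m3, m4, m6}} = {m1, m3, m4, m6}

{m1, m3, m4, m6}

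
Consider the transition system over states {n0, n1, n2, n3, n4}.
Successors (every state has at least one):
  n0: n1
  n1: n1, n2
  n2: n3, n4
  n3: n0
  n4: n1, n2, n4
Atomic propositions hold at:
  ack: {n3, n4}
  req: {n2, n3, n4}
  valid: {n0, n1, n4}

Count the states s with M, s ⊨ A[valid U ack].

A[valid U ack]: least fixpoint, start Z0 = Sat(ack) = {n3, n4}, add states in Sat(valid) with every successor in Z. Already a fixed point.
Sat(A[valid U ack]) = {n3, n4}
|Sat(A[valid U ack])| = |{n3, n4}| = 2.

2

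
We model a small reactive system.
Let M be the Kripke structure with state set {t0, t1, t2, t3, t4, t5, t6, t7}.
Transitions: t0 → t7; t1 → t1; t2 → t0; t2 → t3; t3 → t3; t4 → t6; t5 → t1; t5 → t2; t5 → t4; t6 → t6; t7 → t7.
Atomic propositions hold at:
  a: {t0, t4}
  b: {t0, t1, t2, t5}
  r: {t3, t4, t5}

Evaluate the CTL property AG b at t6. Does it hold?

No

AG b: greatest fixpoint, start Z0 = {t0, t1, t2, t5}, keep only states in Sat with every successor in Z. Z1 = {t1}; fixed.
Sat(AG b) = {t1}
t6 ∉ Sat(AG b) = {t1}, so the formula does not hold at t6.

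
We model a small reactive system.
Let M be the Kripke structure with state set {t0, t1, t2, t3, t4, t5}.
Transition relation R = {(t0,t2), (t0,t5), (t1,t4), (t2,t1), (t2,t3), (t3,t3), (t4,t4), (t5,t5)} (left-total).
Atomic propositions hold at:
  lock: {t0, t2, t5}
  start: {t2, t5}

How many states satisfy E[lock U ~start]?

5

Sat(~start) = {t0, t1, t3, t4}
E[lock U ~start]: least fixpoint, start Z0 = Sat(~start) = {t0, t1, t3, t4}, add states in Sat(lock) with some successor in Z. Z1 = {t0, t1, t2, t3, t4}; fixed.
Sat(E[lock U ~start]) = {t0, t1, t2, t3, t4}
|Sat(E[lock U ~start])| = |{t0, t1, t2, t3, t4}| = 5.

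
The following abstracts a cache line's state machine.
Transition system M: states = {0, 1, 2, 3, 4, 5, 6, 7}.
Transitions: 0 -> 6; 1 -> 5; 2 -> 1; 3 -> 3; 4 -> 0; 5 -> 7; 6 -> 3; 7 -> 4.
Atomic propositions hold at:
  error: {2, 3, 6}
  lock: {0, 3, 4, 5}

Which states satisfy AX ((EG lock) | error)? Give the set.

EG lock: greatest fixpoint, start Z0 = {0, 3, 4, 5}, keep only states in Sat with some successor in Z. Z1 = {3, 4}; Z2 = {3}; fixed.
Sat(EG lock) = {3}
Sat((EG lock) | error) = {2, 3, 6}
Sat(AX ((EG lock) | error)) = {s : every successor in {2, 3, 6}} = {0, 3, 6}

{0, 3, 6}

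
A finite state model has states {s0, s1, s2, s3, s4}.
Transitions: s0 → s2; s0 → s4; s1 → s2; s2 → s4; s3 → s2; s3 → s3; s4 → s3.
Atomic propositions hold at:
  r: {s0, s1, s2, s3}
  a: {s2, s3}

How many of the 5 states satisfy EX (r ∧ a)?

Sat(r ∧ a) = {s2, s3}
Sat(EX (r ∧ a)) = {s : some successor in {s2, s3}} = {s0, s1, s3, s4}
|Sat(EX (r ∧ a))| = |{s0, s1, s3, s4}| = 4.

4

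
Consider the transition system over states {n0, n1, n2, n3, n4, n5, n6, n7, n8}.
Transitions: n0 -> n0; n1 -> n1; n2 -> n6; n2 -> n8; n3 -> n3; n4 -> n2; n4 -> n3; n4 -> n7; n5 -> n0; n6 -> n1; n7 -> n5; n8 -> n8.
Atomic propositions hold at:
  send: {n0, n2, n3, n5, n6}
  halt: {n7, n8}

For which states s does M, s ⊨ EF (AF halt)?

{n2, n4, n7, n8}

AF halt: least fixpoint, start Z0 = {n7, n8}, add states with every successor in Z. Already a fixed point.
Sat(AF halt) = {n7, n8}
EF (AF halt): least fixpoint, start Z0 = {n7, n8}, add states with some successor in Z. Z1 = {n2, n4, n7, n8}; fixed.
Sat(EF (AF halt)) = {n2, n4, n7, n8}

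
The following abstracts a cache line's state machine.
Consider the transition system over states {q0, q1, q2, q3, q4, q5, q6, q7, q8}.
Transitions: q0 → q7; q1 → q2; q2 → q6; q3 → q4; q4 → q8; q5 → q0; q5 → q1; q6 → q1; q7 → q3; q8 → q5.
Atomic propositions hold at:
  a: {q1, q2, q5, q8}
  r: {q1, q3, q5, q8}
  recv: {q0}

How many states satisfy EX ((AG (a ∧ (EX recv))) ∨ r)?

Sat(EX recv) = {s : some successor in {q0}} = {q5}
Sat(a ∧ (EX recv)) = {q5}
AG (a ∧ (EX recv)): greatest fixpoint, start Z0 = {q5}, keep only states in Sat with every successor in Z. Z1 = ∅; fixed.
Sat(AG (a ∧ (EX recv))) = ∅
Sat((AG (a ∧ (EX recv))) ∨ r) = {q1, q3, q5, q8}
Sat(EX ((AG (a ∧ (EX recv))) ∨ r)) = {s : some successor in {q1, q3, q5, q8}} = {q4, q5, q6, q7, q8}
|Sat(EX ((AG (a ∧ (EX recv))) ∨ r))| = |{q4, q5, q6, q7, q8}| = 5.

5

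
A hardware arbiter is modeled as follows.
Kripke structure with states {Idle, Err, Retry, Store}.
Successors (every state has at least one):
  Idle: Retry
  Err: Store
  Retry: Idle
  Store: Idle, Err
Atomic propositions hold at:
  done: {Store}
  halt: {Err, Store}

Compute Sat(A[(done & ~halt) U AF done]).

Sat(~halt) = {Idle, Retry}
Sat(done & ~halt) = ∅
AF done: least fixpoint, start Z0 = {Store}, add states with every successor in Z. Z1 = {Err, Store}; fixed.
Sat(AF done) = {Err, Store}
A[(done & ~halt) U AF done]: least fixpoint, start Z0 = Sat(AF done) = {Err, Store}, add states in Sat(done & ~halt) with every successor in Z. Already a fixed point.
Sat(A[(done & ~halt) U AF done]) = {Err, Store}

{Err, Store}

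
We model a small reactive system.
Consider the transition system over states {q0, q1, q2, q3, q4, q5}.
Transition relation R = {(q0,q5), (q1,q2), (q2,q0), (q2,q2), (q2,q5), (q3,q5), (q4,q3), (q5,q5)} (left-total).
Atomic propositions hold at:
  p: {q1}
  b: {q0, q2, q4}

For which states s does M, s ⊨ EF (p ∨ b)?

{q0, q1, q2, q4}

Sat(p ∨ b) = {q0, q1, q2, q4}
EF (p ∨ b): least fixpoint, start Z0 = {q0, q1, q2, q4}, add states with some successor in Z. Already a fixed point.
Sat(EF (p ∨ b)) = {q0, q1, q2, q4}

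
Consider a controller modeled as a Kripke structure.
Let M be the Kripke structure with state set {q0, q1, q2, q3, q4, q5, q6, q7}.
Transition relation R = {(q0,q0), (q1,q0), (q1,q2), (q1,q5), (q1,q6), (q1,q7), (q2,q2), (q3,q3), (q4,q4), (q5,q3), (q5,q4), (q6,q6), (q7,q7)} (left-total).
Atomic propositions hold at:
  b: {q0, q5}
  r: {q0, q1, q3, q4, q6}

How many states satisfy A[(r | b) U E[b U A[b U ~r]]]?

Sat(r | b) = {q0, q1, q3, q4, q5, q6}
Sat(~r) = {q2, q5, q7}
A[b U ~r]: least fixpoint, start Z0 = Sat(~r) = {q2, q5, q7}, add states in Sat(b) with every successor in Z. Already a fixed point.
Sat(A[b U ~r]) = {q2, q5, q7}
E[b U A[b U ~r]]: least fixpoint, start Z0 = Sat(A[b U ~r]) = {q2, q5, q7}, add states in Sat(b) with some successor in Z. Already a fixed point.
Sat(E[b U A[b U ~r]]) = {q2, q5, q7}
A[(r | b) U E[b U A[b U ~r]]]: least fixpoint, start Z0 = Sat(E[b U A[b U ~r]]) = {q2, q5, q7}, add states in Sat(r | b) with every successor in Z. Already a fixed point.
Sat(A[(r | b) U E[b U A[b U ~r]]]) = {q2, q5, q7}
|Sat(A[(r | b) U E[b U A[b U ~r]]])| = |{q2, q5, q7}| = 3.

3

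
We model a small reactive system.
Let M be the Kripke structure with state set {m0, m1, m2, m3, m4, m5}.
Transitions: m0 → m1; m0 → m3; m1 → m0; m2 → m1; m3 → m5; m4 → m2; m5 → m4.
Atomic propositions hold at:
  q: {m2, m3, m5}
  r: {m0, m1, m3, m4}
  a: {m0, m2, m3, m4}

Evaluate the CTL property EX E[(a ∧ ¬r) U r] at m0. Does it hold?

Yes

Sat(¬r) = {m2, m5}
Sat(a ∧ ¬r) = {m2}
E[(a ∧ ¬r) U r]: least fixpoint, start Z0 = Sat(r) = {m0, m1, m3, m4}, add states in Sat(a ∧ ¬r) with some successor in Z. Z1 = {m0, m1, m2, m3, m4}; fixed.
Sat(E[(a ∧ ¬r) U r]) = {m0, m1, m2, m3, m4}
Sat(EX E[(a ∧ ¬r) U r]) = {s : some successor in {m0, m1, m2, m3, m4}} = {m0, m1, m2, m4, m5}
m0 ∈ Sat(EX E[(a ∧ ¬r) U r]) = {m0, m1, m2, m4, m5}, so the formula holds at m0.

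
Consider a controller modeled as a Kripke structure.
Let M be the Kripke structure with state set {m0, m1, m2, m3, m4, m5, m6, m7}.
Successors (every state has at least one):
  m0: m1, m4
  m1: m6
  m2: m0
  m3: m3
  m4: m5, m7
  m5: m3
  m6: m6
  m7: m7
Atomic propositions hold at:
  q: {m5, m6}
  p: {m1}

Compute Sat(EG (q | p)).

Sat(q | p) = {m1, m5, m6}
EG (q | p): greatest fixpoint, start Z0 = {m1, m5, m6}, keep only states in Sat with some successor in Z. Z1 = {m1, m6}; fixed.
Sat(EG (q | p)) = {m1, m6}

{m1, m6}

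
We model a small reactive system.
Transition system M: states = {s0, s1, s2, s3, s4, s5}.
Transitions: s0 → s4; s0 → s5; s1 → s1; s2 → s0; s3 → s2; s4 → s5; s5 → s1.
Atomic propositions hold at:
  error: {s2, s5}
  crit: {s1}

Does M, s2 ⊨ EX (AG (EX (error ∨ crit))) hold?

Yes

Sat(error ∨ crit) = {s1, s2, s5}
Sat(EX (error ∨ crit)) = {s : some successor in {s1, s2, s5}} = {s0, s1, s3, s4, s5}
AG (EX (error ∨ crit)): greatest fixpoint, start Z0 = {s0, s1, s3, s4, s5}, keep only states in Sat with every successor in Z. Z1 = {s0, s1, s4, s5}; fixed.
Sat(AG (EX (error ∨ crit))) = {s0, s1, s4, s5}
Sat(EX (AG (EX (error ∨ crit)))) = {s : some successor in {s0, s1, s4, s5}} = {s0, s1, s2, s4, s5}
s2 ∈ Sat(EX (AG (EX (error ∨ crit)))) = {s0, s1, s2, s4, s5}, so the formula holds at s2.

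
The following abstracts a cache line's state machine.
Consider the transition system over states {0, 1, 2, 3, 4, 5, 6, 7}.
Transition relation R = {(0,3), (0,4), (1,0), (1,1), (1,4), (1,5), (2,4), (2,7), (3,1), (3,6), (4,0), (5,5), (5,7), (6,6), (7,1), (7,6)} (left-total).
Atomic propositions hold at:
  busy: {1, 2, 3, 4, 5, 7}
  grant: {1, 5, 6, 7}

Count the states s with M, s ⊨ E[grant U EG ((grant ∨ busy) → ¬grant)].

Sat(grant ∨ busy) = {1, 2, 3, 4, 5, 6, 7}
Sat(¬grant) = {0, 2, 3, 4}
Sat((grant ∨ busy) → ¬grant) = {0, 2, 3, 4}
EG ((grant ∨ busy) → ¬grant): greatest fixpoint, start Z0 = {0, 2, 3, 4}, keep only states in Sat with some successor in Z. Z1 = {0, 2, 4}; fixed.
Sat(EG ((grant ∨ busy) → ¬grant)) = {0, 2, 4}
E[grant U EG ((grant ∨ busy) → ¬grant)]: least fixpoint, start Z0 = Sat(EG ((grant ∨ busy) → ¬grant)) = {0, 2, 4}, add states in Sat(grant) with some successor in Z. Z1 = {0, 1, 2, 4}; Z2 = {0, 1, 2, 4, 7}; Z3 = {0, 1, 2, 4, 5, 7}; fixed.
Sat(E[grant U EG ((grant ∨ busy) → ¬grant)]) = {0, 1, 2, 4, 5, 7}
|Sat(E[grant U EG ((grant ∨ busy) → ¬grant)])| = |{0, 1, 2, 4, 5, 7}| = 6.

6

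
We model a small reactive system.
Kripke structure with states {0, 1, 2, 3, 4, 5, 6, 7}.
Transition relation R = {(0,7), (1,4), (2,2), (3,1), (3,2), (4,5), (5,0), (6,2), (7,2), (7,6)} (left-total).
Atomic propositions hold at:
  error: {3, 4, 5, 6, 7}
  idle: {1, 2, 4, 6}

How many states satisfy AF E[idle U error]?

7

E[idle U error]: least fixpoint, start Z0 = Sat(error) = {3, 4, 5, 6, 7}, add states in Sat(idle) with some successor in Z. Z1 = {1, 3, 4, 5, 6, 7}; fixed.
Sat(E[idle U error]) = {1, 3, 4, 5, 6, 7}
AF E[idle U error]: least fixpoint, start Z0 = {1, 3, 4, 5, 6, 7}, add states with every successor in Z. Z1 = {0, 1, 3, 4, 5, 6, 7}; fixed.
Sat(AF E[idle U error]) = {0, 1, 3, 4, 5, 6, 7}
|Sat(AF E[idle U error])| = |{0, 1, 3, 4, 5, 6, 7}| = 7.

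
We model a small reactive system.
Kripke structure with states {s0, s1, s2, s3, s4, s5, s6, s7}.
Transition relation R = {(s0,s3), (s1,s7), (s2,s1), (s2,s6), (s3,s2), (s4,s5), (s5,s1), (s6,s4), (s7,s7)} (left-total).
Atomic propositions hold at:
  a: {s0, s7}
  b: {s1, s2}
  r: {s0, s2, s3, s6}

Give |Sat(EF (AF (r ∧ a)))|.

Sat(r ∧ a) = {s0}
AF (r ∧ a): least fixpoint, start Z0 = {s0}, add states with every successor in Z. Already a fixed point.
Sat(AF (r ∧ a)) = {s0}
EF (AF (r ∧ a)): least fixpoint, start Z0 = {s0}, add states with some successor in Z. Already a fixed point.
Sat(EF (AF (r ∧ a))) = {s0}
|Sat(EF (AF (r ∧ a)))| = |{s0}| = 1.

1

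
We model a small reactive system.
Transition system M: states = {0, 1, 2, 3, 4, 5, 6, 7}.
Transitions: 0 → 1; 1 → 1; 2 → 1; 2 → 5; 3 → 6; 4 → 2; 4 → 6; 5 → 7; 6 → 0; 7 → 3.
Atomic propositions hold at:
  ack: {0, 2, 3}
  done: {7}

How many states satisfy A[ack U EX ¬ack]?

Sat(¬ack) = {1, 4, 5, 6, 7}
Sat(EX ¬ack) = {s : some successor in {1, 4, 5, 6, 7}} = {0, 1, 2, 3, 4, 5}
A[ack U EX ¬ack]: least fixpoint, start Z0 = Sat(EX ¬ack) = {0, 1, 2, 3, 4, 5}, add states in Sat(ack) with every successor in Z. Already a fixed point.
Sat(A[ack U EX ¬ack]) = {0, 1, 2, 3, 4, 5}
|Sat(A[ack U EX ¬ack])| = |{0, 1, 2, 3, 4, 5}| = 6.

6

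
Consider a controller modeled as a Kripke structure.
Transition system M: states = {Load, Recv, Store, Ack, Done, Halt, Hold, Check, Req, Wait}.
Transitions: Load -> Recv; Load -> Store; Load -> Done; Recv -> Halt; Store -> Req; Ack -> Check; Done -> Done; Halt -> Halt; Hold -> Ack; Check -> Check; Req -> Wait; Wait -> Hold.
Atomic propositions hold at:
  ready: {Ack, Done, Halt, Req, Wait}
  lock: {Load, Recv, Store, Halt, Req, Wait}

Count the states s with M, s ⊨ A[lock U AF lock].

AF lock: least fixpoint, start Z0 = {Load, Recv, Store, Halt, Req, Wait}, add states with every successor in Z. Already a fixed point.
Sat(AF lock) = {Load, Recv, Store, Halt, Req, Wait}
A[lock U AF lock]: least fixpoint, start Z0 = Sat(AF lock) = {Load, Recv, Store, Halt, Req, Wait}, add states in Sat(lock) with every successor in Z. Already a fixed point.
Sat(A[lock U AF lock]) = {Load, Recv, Store, Halt, Req, Wait}
|Sat(A[lock U AF lock])| = |{Load, Recv, Store, Halt, Req, Wait}| = 6.

6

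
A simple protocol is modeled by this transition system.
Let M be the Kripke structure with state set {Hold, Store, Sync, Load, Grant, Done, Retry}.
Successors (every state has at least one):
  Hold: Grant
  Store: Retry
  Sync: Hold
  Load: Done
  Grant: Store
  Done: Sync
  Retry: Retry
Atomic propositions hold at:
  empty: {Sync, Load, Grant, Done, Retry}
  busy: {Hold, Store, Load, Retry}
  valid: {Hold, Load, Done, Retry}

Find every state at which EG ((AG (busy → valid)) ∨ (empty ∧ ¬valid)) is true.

Sat(busy → valid) = {Hold, Sync, Load, Grant, Done, Retry}
AG (busy → valid): greatest fixpoint, start Z0 = {Hold, Sync, Load, Grant, Done, Retry}, keep only states in Sat with every successor in Z. Z1 = {Hold, Sync, Load, Done, Retry}; Z2 = {Sync, Load, Done, Retry}; Z3 = {Load, Done, Retry}; Z4 = {Load, Retry}; Z5 = {Retry}; fixed.
Sat(AG (busy → valid)) = {Retry}
Sat(¬valid) = {Store, Sync, Grant}
Sat(empty ∧ ¬valid) = {Sync, Grant}
Sat((AG (busy → valid)) ∨ (empty ∧ ¬valid)) = {Sync, Grant, Retry}
EG ((AG (busy → valid)) ∨ (empty ∧ ¬valid)): greatest fixpoint, start Z0 = {Sync, Grant, Retry}, keep only states in Sat with some successor in Z. Z1 = {Retry}; fixed.
Sat(EG ((AG (busy → valid)) ∨ (empty ∧ ¬valid))) = {Retry}

{Retry}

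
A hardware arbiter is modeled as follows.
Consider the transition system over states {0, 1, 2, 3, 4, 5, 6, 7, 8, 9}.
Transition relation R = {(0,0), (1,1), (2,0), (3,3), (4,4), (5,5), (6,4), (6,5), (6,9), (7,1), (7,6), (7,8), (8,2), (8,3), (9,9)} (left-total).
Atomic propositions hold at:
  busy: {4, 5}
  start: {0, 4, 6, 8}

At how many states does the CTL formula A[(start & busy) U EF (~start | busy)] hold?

Sat(start & busy) = {4}
Sat(~start) = {1, 2, 3, 5, 7, 9}
Sat(~start | busy) = {1, 2, 3, 4, 5, 7, 9}
EF (~start | busy): least fixpoint, start Z0 = {1, 2, 3, 4, 5, 7, 9}, add states with some successor in Z. Z1 = {1, 2, 3, 4, 5, 6, 7, 8, 9}; fixed.
Sat(EF (~start | busy)) = {1, 2, 3, 4, 5, 6, 7, 8, 9}
A[(start & busy) U EF (~start | busy)]: least fixpoint, start Z0 = Sat(EF (~start | busy)) = {1, 2, 3, 4, 5, 6, 7, 8, 9}, add states in Sat(start & busy) with every successor in Z. Already a fixed point.
Sat(A[(start & busy) U EF (~start | busy)]) = {1, 2, 3, 4, 5, 6, 7, 8, 9}
|Sat(A[(start & busy) U EF (~start | busy)])| = |{1, 2, 3, 4, 5, 6, 7, 8, 9}| = 9.

9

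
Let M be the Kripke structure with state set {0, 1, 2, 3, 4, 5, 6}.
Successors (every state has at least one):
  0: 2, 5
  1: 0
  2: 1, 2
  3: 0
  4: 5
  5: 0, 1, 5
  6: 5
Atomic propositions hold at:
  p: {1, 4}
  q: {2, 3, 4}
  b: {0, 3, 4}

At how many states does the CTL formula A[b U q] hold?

3

A[b U q]: least fixpoint, start Z0 = Sat(q) = {2, 3, 4}, add states in Sat(b) with every successor in Z. Already a fixed point.
Sat(A[b U q]) = {2, 3, 4}
|Sat(A[b U q])| = |{2, 3, 4}| = 3.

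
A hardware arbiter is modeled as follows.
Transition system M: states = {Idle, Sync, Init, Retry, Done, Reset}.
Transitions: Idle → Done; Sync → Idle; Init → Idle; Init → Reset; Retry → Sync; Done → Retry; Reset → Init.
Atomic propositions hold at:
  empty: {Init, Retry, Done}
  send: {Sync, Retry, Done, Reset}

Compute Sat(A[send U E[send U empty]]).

E[send U empty]: least fixpoint, start Z0 = Sat(empty) = {Init, Retry, Done}, add states in Sat(send) with some successor in Z. Z1 = {Init, Retry, Done, Reset}; fixed.
Sat(E[send U empty]) = {Init, Retry, Done, Reset}
A[send U E[send U empty]]: least fixpoint, start Z0 = Sat(E[send U empty]) = {Init, Retry, Done, Reset}, add states in Sat(send) with every successor in Z. Already a fixed point.
Sat(A[send U E[send U empty]]) = {Init, Retry, Done, Reset}

{Init, Retry, Done, Reset}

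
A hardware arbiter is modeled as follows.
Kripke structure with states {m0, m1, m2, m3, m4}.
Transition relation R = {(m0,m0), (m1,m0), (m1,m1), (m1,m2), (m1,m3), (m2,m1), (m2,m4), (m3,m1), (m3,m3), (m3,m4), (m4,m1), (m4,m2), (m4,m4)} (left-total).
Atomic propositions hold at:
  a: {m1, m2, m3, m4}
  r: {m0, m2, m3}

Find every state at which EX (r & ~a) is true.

Sat(~a) = {m0}
Sat(r & ~a) = {m0}
Sat(EX (r & ~a)) = {s : some successor in {m0}} = {m0, m1}

{m0, m1}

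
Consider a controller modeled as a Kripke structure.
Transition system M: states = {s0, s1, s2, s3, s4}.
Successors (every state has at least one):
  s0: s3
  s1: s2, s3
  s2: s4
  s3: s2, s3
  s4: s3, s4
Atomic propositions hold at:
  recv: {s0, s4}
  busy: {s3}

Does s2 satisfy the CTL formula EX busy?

No

Sat(EX busy) = {s : some successor in {s3}} = {s0, s1, s3, s4}
s2 ∉ Sat(EX busy) = {s0, s1, s3, s4}, so the formula does not hold at s2.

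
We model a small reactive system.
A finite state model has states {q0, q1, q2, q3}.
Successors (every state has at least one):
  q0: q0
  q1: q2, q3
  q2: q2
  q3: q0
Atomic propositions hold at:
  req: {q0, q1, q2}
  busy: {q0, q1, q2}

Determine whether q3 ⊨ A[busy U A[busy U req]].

A[busy U req]: least fixpoint, start Z0 = Sat(req) = {q0, q1, q2}, add states in Sat(busy) with every successor in Z. Already a fixed point.
Sat(A[busy U req]) = {q0, q1, q2}
A[busy U A[busy U req]]: least fixpoint, start Z0 = Sat(A[busy U req]) = {q0, q1, q2}, add states in Sat(busy) with every successor in Z. Already a fixed point.
Sat(A[busy U A[busy U req]]) = {q0, q1, q2}
q3 ∉ Sat(A[busy U A[busy U req]]) = {q0, q1, q2}, so the formula does not hold at q3.

No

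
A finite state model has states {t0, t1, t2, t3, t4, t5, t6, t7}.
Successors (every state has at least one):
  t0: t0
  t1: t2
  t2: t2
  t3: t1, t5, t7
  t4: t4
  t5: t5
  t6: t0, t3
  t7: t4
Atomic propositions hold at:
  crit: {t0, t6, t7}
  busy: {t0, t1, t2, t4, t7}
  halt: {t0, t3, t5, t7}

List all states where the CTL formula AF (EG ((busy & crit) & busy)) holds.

{t0}

Sat(busy & crit) = {t0, t7}
Sat((busy & crit) & busy) = {t0, t7}
EG ((busy & crit) & busy): greatest fixpoint, start Z0 = {t0, t7}, keep only states in Sat with some successor in Z. Z1 = {t0}; fixed.
Sat(EG ((busy & crit) & busy)) = {t0}
AF (EG ((busy & crit) & busy)): least fixpoint, start Z0 = {t0}, add states with every successor in Z. Already a fixed point.
Sat(AF (EG ((busy & crit) & busy))) = {t0}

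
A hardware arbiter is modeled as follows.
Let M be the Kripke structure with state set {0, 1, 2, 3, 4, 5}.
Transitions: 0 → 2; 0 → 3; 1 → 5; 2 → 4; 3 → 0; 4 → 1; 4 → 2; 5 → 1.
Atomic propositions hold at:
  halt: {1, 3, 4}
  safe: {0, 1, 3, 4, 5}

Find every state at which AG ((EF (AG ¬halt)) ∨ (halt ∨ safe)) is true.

Sat(¬halt) = {0, 2, 5}
AG ¬halt: greatest fixpoint, start Z0 = {0, 2, 5}, keep only states in Sat with every successor in Z. Z1 = ∅; fixed.
Sat(AG ¬halt) = ∅
EF (AG ¬halt): least fixpoint, start Z0 = ∅, add states with some successor in Z. Already a fixed point.
Sat(EF (AG ¬halt)) = ∅
Sat(halt ∨ safe) = {0, 1, 3, 4, 5}
Sat((EF (AG ¬halt)) ∨ (halt ∨ safe)) = {0, 1, 3, 4, 5}
AG ((EF (AG ¬halt)) ∨ (halt ∨ safe)): greatest fixpoint, start Z0 = {0, 1, 3, 4, 5}, keep only states in Sat with every successor in Z. Z1 = {1, 3, 5}; Z2 = {1, 5}; fixed.
Sat(AG ((EF (AG ¬halt)) ∨ (halt ∨ safe))) = {1, 5}

{1, 5}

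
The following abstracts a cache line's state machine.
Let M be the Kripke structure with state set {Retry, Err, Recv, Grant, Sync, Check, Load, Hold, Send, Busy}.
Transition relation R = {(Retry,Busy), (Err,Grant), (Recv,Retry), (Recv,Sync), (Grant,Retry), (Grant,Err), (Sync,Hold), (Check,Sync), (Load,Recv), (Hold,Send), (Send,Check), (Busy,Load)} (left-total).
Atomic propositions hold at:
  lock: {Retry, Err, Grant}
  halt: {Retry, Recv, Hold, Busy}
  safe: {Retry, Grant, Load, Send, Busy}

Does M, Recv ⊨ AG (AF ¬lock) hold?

Yes

Sat(¬lock) = {Recv, Sync, Check, Load, Hold, Send, Busy}
AF ¬lock: least fixpoint, start Z0 = {Recv, Sync, Check, Load, Hold, Send, Busy}, add states with every successor in Z. Z1 = {Retry, Recv, Sync, Check, Load, Hold, Send, Busy}; fixed.
Sat(AF ¬lock) = {Retry, Recv, Sync, Check, Load, Hold, Send, Busy}
AG (AF ¬lock): greatest fixpoint, start Z0 = {Retry, Recv, Sync, Check, Load, Hold, Send, Busy}, keep only states in Sat with every successor in Z. Already a fixed point.
Sat(AG (AF ¬lock)) = {Retry, Recv, Sync, Check, Load, Hold, Send, Busy}
Recv ∈ Sat(AG (AF ¬lock)) = {Retry, Recv, Sync, Check, Load, Hold, Send, Busy}, so the formula holds at Recv.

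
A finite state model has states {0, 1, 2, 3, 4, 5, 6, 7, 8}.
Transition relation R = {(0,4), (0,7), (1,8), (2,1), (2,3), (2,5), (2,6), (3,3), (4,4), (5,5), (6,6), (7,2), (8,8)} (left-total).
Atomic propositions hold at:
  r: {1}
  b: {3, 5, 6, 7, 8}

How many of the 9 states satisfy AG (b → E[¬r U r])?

Sat(¬r) = {0, 2, 3, 4, 5, 6, 7, 8}
E[¬r U r]: least fixpoint, start Z0 = Sat(r) = {1}, add states in Sat(¬r) with some successor in Z. Z1 = {1, 2}; Z2 = {1, 2, 7}; Z3 = {0, 1, 2, 7}; fixed.
Sat(E[¬r U r]) = {0, 1, 2, 7}
Sat(b → E[¬r U r]) = {0, 1, 2, 4, 7}
AG (b → E[¬r U r]): greatest fixpoint, start Z0 = {0, 1, 2, 4, 7}, keep only states in Sat with every successor in Z. Z1 = {0, 4, 7}; Z2 = {0, 4}; Z3 = {4}; fixed.
Sat(AG (b → E[¬r U r])) = {4}
|Sat(AG (b → E[¬r U r]))| = |{4}| = 1.

1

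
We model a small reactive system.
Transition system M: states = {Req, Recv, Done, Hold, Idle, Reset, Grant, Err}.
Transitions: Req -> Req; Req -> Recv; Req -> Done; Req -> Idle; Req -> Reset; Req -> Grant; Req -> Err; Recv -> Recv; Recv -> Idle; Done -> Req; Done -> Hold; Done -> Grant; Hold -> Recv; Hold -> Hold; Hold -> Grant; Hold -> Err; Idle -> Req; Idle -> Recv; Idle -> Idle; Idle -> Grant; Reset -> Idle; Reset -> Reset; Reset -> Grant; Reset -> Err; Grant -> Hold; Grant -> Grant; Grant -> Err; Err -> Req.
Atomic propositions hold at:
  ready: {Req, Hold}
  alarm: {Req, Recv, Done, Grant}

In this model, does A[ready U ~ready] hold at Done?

Yes

Sat(~ready) = {Recv, Done, Idle, Reset, Grant, Err}
A[ready U ~ready]: least fixpoint, start Z0 = Sat(~ready) = {Recv, Done, Idle, Reset, Grant, Err}, add states in Sat(ready) with every successor in Z. Already a fixed point.
Sat(A[ready U ~ready]) = {Recv, Done, Idle, Reset, Grant, Err}
Done ∈ Sat(A[ready U ~ready]) = {Recv, Done, Idle, Reset, Grant, Err}, so the formula holds at Done.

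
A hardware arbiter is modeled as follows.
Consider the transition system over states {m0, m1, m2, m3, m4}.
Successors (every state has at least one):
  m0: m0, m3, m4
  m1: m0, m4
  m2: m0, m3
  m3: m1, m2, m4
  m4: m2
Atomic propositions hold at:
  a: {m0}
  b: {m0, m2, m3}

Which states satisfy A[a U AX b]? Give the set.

Sat(AX b) = {s : every successor in {m0, m2, m3}} = {m2, m4}
A[a U AX b]: least fixpoint, start Z0 = Sat(AX b) = {m2, m4}, add states in Sat(a) with every successor in Z. Already a fixed point.
Sat(A[a U AX b]) = {m2, m4}

{m2, m4}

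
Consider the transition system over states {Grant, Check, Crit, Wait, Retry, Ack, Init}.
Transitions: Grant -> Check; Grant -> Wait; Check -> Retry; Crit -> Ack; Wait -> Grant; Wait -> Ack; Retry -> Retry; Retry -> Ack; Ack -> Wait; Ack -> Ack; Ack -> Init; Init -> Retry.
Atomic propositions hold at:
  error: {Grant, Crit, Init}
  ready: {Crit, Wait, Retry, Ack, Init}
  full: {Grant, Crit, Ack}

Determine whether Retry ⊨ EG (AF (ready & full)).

Sat(ready & full) = {Crit, Ack}
AF (ready & full): least fixpoint, start Z0 = {Crit, Ack}, add states with every successor in Z. Already a fixed point.
Sat(AF (ready & full)) = {Crit, Ack}
EG (AF (ready & full)): greatest fixpoint, start Z0 = {Crit, Ack}, keep only states in Sat with some successor in Z. Already a fixed point.
Sat(EG (AF (ready & full))) = {Crit, Ack}
Retry ∉ Sat(EG (AF (ready & full))) = {Crit, Ack}, so the formula does not hold at Retry.

No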